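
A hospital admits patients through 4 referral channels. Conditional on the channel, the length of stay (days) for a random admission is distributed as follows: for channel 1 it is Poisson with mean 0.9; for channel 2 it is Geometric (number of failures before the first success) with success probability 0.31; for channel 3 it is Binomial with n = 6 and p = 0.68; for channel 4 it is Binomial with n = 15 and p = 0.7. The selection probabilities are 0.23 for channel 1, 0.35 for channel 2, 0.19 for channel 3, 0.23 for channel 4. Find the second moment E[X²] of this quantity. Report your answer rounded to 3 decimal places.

34.133

For each component E[X²] = Var + (mean)², giving 1: 1.71; 2: 12.1342; 3: 17.952; 4: 113.4.
Overall E[X²] = 0.23·1.71 + 0.35·12.1342 + 0.19·17.952 + 0.23·113.4 = 34.1332.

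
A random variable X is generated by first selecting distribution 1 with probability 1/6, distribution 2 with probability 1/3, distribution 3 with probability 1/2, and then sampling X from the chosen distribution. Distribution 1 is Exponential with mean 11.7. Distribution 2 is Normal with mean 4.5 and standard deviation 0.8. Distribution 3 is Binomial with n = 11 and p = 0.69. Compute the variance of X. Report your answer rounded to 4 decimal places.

30.0838

Per component, 1: μ=11.7, E[X²]=273.78; 2: μ=4.5, E[X²]=20.89; 3: μ=7.59, E[X²]=59.961.
E[X] = 0.166667·11.7 + 0.333333·4.5 + 0.5·7.59 = 7.245.
E[X²] = 0.166667·273.78 + 0.333333·20.89 + 0.5·59.961 = 82.5738.
Var(X) = E[X²] − (E[X])² = 82.5738 − 52.49 = 30.0838.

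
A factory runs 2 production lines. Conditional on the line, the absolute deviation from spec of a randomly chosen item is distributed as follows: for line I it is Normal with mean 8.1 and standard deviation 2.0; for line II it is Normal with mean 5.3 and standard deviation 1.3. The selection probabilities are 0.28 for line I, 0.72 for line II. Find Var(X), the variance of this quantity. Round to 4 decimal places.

3.9173

Per component, I: μ=8.1, E[X²]=69.61; II: μ=5.3, E[X²]=29.78.
E[X] = 0.28·8.1 + 0.72·5.3 = 6.084.
E[X²] = 0.28·69.61 + 0.72·29.78 = 40.9324.
Var(X) = E[X²] − (E[X])² = 40.9324 − 37.0151 = 3.91734.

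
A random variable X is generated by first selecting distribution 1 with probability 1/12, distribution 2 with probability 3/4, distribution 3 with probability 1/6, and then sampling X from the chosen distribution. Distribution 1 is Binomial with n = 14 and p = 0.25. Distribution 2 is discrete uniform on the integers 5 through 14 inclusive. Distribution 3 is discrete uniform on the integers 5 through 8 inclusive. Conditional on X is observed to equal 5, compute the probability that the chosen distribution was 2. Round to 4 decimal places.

Likelihoods P(X=5 | ·): 1: 0.146796; 2: 0.1; 3: 0.25.
Posterior ∝ prior × likelihood. Numerator for 2: 0.75·0.1 = 0.075.
Normalizing constant: 0.0833333·0.146796 + 0.75·0.1 + 0.166667·0.25 = 0.1289.
P(2 | observation) = 0.075 / 0.1289 = 0.581848.

0.5818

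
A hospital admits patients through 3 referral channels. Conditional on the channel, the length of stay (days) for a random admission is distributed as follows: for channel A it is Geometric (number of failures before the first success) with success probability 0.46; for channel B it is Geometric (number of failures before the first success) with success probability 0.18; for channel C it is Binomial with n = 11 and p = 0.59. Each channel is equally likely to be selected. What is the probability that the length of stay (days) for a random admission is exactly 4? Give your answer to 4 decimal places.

Conditional on each channel, P(X = 4): A: 0.0391141; B: 0.0813819; C: 0.077877.
By total probability, P(X = 4) = 0.333333·0.0391141 + 0.333333·0.0813819 + 0.333333·0.077877 = 0.0661243.

0.0661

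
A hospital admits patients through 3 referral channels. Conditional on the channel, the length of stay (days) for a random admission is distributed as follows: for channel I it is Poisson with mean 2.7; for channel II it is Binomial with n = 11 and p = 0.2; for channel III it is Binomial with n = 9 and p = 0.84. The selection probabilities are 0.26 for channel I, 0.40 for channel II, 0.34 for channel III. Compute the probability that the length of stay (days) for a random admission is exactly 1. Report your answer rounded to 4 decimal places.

Conditional on each channel, P(X = 1): I: 0.181455; II: 0.236223; III: 3.247e-06.
By total probability, P(X = 1) = 0.26·0.181455 + 0.4·0.236223 + 0.34·3.247e-06 = 0.141669.

0.1417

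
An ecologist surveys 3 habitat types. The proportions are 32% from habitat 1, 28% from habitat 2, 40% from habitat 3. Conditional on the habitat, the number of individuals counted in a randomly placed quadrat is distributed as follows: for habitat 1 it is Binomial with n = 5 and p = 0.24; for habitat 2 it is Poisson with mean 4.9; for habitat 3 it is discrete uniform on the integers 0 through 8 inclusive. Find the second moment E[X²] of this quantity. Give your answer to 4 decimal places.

17.9141

For each component E[X²] = Var + (mean)², giving 1: 2.352; 2: 28.91; 3: 22.6667.
Overall E[X²] = 0.32·2.352 + 0.28·28.91 + 0.4·22.6667 = 17.9141.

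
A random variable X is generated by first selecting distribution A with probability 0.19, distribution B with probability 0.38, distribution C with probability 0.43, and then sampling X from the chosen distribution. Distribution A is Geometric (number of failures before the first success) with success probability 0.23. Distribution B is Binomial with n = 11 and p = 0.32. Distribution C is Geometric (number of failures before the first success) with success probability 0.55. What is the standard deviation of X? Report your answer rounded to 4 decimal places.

2.4561

Per component, A: μ=3.34783, E[X²]=25.7637; B: μ=3.52, E[X²]=14.784; C: μ=0.818182, E[X²]=2.15702.
E[X] = 0.19·3.34783 + 0.38·3.52 + 0.43·0.818182 = 2.32551.
E[X²] = 0.19·25.7637 + 0.38·14.784 + 0.43·2.15702 = 11.4405.
Var(X) = E[X²] − (E[X])² = 11.4405 − 5.40797 = 6.03257.
SD(X) = √6.03257 = 2.45613.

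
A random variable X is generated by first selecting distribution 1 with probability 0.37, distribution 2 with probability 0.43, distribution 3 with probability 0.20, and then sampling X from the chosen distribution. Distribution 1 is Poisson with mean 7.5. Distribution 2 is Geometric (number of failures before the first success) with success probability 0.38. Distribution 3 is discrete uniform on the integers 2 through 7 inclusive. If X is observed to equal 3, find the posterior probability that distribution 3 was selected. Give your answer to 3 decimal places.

0.385

Likelihoods P(X=3 | ·): 1: 0.0388887; 2: 0.0905646; 3: 0.166667.
Posterior ∝ prior × likelihood. Numerator for 3: 0.2·0.166667 = 0.0333333.
Normalizing constant: 0.37·0.0388887 + 0.43·0.0905646 + 0.2·0.166667 = 0.086665.
P(3 | observation) = 0.0333333 / 0.086665 = 0.384623.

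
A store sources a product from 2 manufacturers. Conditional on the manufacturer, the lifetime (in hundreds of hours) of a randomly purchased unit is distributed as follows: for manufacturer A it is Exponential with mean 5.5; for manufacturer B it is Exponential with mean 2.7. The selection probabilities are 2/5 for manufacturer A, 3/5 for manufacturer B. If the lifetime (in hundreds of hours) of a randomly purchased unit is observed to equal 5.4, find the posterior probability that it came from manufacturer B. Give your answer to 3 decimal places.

Likelihoods f(5.4 | ·): A: 0.0681144; B: 0.0501242.
Posterior ∝ prior × likelihood. Numerator for B: 0.6·0.0501242 = 0.0300745.
Normalizing constant: 0.4·0.0681144 + 0.6·0.0501242 = 0.0573203.
P(B | observation) = 0.0300745 / 0.0573203 = 0.524675.

0.525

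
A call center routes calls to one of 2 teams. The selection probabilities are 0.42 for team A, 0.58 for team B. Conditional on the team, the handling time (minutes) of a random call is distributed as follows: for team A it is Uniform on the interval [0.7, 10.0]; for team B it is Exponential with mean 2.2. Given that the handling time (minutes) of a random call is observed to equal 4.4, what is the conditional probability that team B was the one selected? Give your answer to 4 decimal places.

Likelihoods f(4.4 | ·): A: 0.107527; B: 0.061516.
Posterior ∝ prior × likelihood. Numerator for B: 0.58·0.061516 = 0.0356793.
Normalizing constant: 0.42·0.107527 + 0.58·0.061516 = 0.0808406.
P(B | observation) = 0.0356793 / 0.0808406 = 0.441354.

0.4414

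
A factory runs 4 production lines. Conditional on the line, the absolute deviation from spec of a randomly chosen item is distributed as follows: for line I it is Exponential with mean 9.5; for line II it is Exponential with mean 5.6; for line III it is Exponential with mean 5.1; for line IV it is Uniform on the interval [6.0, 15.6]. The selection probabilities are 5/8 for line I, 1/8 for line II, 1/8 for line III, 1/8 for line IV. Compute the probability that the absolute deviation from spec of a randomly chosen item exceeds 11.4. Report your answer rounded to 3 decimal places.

Conditional on each line, P(X > 11.4): I: 0.301194; II: 0.130587; III: 0.106961; IV: 0.4375.
By total probability, P(X > 11.4) = 0.625·0.301194 + 0.125·0.130587 + 0.125·0.106961 + 0.125·0.4375 = 0.272627.

0.273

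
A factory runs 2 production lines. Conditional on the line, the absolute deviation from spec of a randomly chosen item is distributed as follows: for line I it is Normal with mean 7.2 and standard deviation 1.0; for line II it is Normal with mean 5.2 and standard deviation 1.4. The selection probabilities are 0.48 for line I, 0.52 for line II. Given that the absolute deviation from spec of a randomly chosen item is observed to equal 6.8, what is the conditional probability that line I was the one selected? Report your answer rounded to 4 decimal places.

Likelihoods f(6.8 | ·): I: 0.36827; II: 0.148307.
Posterior ∝ prior × likelihood. Numerator for I: 0.48·0.36827 = 0.17677.
Normalizing constant: 0.48·0.36827 + 0.52·0.148307 = 0.253889.
P(I | observation) = 0.17677 / 0.253889 = 0.696247.

0.6962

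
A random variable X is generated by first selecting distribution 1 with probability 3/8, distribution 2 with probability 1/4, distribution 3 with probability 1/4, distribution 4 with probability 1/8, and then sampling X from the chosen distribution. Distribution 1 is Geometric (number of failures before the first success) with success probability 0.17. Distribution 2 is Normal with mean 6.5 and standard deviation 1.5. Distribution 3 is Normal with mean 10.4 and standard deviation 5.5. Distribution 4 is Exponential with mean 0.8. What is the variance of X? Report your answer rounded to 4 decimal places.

27.7015

Per component, 1: μ=4.88235, E[X²]=52.5571; 2: μ=6.5, E[X²]=44.5; 3: μ=10.4, E[X²]=138.41; 4: μ=0.8, E[X²]=1.28.
E[X] = 0.375·4.88235 + 0.25·6.5 + 0.25·10.4 + 0.125·0.8 = 6.15588.
E[X²] = 0.375·52.5571 + 0.25·44.5 + 0.25·138.41 + 0.125·1.28 = 65.5964.
Var(X) = E[X²] − (E[X])² = 65.5964 − 37.8949 = 27.7015.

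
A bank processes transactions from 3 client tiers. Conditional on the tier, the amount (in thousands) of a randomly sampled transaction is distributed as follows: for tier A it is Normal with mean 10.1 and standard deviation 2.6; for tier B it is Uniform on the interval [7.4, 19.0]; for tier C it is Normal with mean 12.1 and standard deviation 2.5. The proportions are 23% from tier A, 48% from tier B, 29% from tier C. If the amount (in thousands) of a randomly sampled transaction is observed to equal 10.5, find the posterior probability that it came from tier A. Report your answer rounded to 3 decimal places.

0.306

Likelihoods f(10.5 | ·): A: 0.151634; B: 0.0862069; C: 0.130025.
Posterior ∝ prior × likelihood. Numerator for A: 0.23·0.151634 = 0.0348759.
Normalizing constant: 0.23·0.151634 + 0.48·0.0862069 + 0.29·0.130025 = 0.113962.
P(A | observation) = 0.0348759 / 0.113962 = 0.30603.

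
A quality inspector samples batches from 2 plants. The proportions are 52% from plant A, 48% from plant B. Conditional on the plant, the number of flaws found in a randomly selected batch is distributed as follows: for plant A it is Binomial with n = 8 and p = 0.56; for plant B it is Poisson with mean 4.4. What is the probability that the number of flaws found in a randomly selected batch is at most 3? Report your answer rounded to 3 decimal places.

Conditional on each plant, P(X ≤ 3): A: 0.241612; B: 0.359448.
By total probability, P(X ≤ 3) = 0.52·0.241612 + 0.48·0.359448 = 0.298173.

0.298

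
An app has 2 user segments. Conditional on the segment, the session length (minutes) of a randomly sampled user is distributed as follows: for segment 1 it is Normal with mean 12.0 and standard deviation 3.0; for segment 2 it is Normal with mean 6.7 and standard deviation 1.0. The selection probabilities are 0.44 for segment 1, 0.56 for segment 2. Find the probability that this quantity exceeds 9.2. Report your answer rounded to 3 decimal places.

0.366

Conditional on each segment, P(X > 9.2): 1: 0.824676; 2: 0.00620967.
By total probability, P(X > 9.2) = 0.44·0.824676 + 0.56·0.00620967 = 0.366335.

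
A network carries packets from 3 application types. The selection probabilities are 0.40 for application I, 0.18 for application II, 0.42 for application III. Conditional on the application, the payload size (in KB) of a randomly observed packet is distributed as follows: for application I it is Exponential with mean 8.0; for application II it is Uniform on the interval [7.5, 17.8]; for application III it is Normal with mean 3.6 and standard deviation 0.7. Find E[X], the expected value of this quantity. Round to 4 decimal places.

Component means — I: 8; II: 12.65; III: 3.6.
E[X] = 0.4·8 + 0.18·12.65 + 0.42·3.6 = 6.989.

6.9890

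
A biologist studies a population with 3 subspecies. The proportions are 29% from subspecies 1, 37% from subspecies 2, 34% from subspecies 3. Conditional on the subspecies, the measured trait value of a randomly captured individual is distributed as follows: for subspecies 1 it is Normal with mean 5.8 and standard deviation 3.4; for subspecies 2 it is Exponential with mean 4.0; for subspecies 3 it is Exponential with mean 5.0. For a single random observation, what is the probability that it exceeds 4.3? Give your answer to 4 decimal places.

0.4646

Conditional on each subspecies, P(X > 4.3): 1: 0.670457; 2: 0.341298; 3: 0.423162.
By total probability, P(X > 4.3) = 0.29·0.670457 + 0.37·0.341298 + 0.34·0.423162 = 0.464588.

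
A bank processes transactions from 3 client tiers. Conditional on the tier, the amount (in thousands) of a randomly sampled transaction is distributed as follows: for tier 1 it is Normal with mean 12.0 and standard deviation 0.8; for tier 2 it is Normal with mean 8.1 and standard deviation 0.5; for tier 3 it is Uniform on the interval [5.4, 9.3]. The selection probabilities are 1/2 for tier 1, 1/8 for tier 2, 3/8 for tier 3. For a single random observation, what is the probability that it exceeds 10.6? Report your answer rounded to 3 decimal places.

0.480

Conditional on each tier, P(X > 10.6): 1: 0.959941; 2: 2.86652e-07; 3: 0.
By total probability, P(X > 10.6) = 0.5·0.959941 + 0.125·2.86652e-07 + 0.375·0 = 0.47997.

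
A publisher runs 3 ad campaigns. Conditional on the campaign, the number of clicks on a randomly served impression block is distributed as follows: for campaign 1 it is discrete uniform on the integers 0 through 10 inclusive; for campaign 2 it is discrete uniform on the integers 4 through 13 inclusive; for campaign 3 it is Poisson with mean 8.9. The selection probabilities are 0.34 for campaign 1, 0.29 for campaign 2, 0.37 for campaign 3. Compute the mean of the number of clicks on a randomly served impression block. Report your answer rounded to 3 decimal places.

Component means — 1: 5; 2: 8.5; 3: 8.9.
E[X] = 0.34·5 + 0.29·8.5 + 0.37·8.9 = 7.458.

7.458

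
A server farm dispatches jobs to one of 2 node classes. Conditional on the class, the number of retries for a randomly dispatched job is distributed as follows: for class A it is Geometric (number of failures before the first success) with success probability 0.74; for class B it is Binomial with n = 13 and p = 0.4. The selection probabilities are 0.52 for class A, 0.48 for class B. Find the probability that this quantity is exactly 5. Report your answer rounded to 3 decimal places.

0.107

Conditional on each class, P(X = 5): A: 0.000879222; B: 0.221355.
By total probability, P(X = 5) = 0.52·0.000879222 + 0.48·0.221355 = 0.106707.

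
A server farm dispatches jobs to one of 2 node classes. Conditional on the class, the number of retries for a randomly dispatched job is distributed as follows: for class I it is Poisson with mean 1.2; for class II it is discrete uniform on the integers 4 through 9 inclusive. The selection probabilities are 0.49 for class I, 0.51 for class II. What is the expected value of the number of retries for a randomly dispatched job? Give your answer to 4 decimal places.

3.9030

Component means — I: 1.2; II: 6.5.
E[X] = 0.49·1.2 + 0.51·6.5 = 3.903.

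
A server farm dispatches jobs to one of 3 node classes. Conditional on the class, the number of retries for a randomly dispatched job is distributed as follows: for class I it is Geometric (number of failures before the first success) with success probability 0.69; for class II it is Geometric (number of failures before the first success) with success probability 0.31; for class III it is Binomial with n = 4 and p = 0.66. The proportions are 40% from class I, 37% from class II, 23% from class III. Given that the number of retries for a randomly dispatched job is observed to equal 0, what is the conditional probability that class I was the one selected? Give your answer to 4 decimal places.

Likelihoods P(X=0 | ·): I: 0.69; II: 0.31; III: 0.0133634.
Posterior ∝ prior × likelihood. Numerator for I: 0.4·0.69 = 0.276.
Normalizing constant: 0.4·0.69 + 0.37·0.31 + 0.23·0.0133634 = 0.393774.
P(I | observation) = 0.276 / 0.393774 = 0.70091.

0.7009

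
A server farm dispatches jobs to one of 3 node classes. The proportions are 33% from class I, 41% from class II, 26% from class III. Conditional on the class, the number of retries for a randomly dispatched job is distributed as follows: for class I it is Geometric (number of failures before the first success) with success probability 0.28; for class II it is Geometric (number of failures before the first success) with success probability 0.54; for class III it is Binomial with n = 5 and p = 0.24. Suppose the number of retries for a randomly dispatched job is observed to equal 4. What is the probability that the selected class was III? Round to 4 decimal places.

Likelihoods P(X=4 | ·): I: 0.0752468; II: 0.0241783; III: 0.0126075.
Posterior ∝ prior × likelihood. Numerator for III: 0.26·0.0126075 = 0.00327795.
Normalizing constant: 0.33·0.0752468 + 0.41·0.0241783 + 0.26·0.0126075 = 0.0380225.
P(III | observation) = 0.00327795 / 0.0380225 = 0.0862108.

0.0862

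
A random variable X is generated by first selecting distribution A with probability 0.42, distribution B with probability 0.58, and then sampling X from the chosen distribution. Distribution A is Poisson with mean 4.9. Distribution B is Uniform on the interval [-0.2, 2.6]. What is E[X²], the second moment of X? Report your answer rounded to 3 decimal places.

13.356

For each component E[X²] = Var + (mean)², giving A: 28.91; B: 2.09333.
Overall E[X²] = 0.42·28.91 + 0.58·2.09333 = 13.3563.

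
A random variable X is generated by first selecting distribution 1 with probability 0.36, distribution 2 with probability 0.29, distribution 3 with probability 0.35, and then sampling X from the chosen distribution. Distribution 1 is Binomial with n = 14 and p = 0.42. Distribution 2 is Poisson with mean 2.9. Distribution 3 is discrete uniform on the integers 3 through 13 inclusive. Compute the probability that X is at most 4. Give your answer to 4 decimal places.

Conditional on each component, P(X ≤ 4): 1: 0.230265; 2: 0.831777; 3: 0.181818.
By total probability, P(X ≤ 4) = 0.36·0.230265 + 0.29·0.831777 + 0.35·0.181818 = 0.387747.

0.3877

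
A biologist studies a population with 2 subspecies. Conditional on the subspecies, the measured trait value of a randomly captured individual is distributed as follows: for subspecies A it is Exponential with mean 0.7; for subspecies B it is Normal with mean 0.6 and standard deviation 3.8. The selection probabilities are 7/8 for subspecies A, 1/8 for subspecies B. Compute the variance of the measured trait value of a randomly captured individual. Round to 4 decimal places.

Per component, A: μ=0.7, E[X²]=0.98; B: μ=0.6, E[X²]=14.8.
E[X] = 0.875·0.7 + 0.125·0.6 = 0.6875.
E[X²] = 0.875·0.98 + 0.125·14.8 = 2.7075.
Var(X) = E[X²] − (E[X])² = 2.7075 − 0.472656 = 2.23484.

2.2348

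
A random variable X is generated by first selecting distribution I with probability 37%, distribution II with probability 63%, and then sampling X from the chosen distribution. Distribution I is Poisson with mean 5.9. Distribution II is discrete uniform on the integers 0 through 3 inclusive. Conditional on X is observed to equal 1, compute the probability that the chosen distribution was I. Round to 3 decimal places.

0.037

Likelihoods P(X=1 | ·): I: 0.0161627; II: 0.25.
Posterior ∝ prior × likelihood. Numerator for I: 0.37·0.0161627 = 0.00598021.
Normalizing constant: 0.37·0.0161627 + 0.63·0.25 = 0.16348.
P(I | observation) = 0.00598021 / 0.16348 = 0.0365806.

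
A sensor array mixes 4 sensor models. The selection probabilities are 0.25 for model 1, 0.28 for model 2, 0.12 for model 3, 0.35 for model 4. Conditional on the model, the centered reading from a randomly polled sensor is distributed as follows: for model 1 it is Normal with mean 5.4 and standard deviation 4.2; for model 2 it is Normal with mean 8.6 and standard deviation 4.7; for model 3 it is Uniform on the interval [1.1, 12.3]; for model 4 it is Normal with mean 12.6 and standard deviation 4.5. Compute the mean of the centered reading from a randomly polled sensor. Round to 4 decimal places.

8.9720

Component means — 1: 5.4; 2: 8.6; 3: 6.7; 4: 12.6.
E[X] = 0.25·5.4 + 0.28·8.6 + 0.12·6.7 + 0.35·12.6 = 8.972.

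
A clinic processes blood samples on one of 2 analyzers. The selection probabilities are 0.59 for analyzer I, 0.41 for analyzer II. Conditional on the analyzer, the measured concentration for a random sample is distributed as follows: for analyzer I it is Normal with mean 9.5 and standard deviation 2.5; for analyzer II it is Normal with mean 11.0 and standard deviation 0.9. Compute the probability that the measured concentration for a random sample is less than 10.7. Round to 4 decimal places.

Conditional on each analyzer, P(X < 10.7): I: 0.684386; II: 0.369441.
By total probability, P(X < 10.7) = 0.59·0.684386 + 0.41·0.369441 = 0.555259.

0.5553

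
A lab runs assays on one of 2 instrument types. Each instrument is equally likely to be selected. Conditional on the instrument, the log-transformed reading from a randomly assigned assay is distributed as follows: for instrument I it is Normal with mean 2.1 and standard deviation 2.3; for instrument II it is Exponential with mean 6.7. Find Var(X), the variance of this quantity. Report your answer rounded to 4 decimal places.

Per component, I: μ=2.1, E[X²]=9.7; II: μ=6.7, E[X²]=89.78.
E[X] = 0.5·2.1 + 0.5·6.7 = 4.4.
E[X²] = 0.5·9.7 + 0.5·89.78 = 49.74.
Var(X) = E[X²] − (E[X])² = 49.74 − 19.36 = 30.38.

30.3800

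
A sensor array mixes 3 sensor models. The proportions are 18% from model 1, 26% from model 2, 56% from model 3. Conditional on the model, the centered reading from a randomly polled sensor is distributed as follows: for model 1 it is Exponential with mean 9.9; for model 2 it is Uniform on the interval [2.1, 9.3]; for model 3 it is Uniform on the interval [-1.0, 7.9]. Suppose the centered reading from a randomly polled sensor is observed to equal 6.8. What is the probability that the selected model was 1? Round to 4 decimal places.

Likelihoods f(6.8 | ·): 1: 0.0508231; 2: 0.138889; 3: 0.11236.
Posterior ∝ prior × likelihood. Numerator for 1: 0.18·0.0508231 = 0.00914817.
Normalizing constant: 0.18·0.0508231 + 0.26·0.138889 + 0.56·0.11236 = 0.108181.
P(1 | observation) = 0.00914817 / 0.108181 = 0.0845638.

0.0846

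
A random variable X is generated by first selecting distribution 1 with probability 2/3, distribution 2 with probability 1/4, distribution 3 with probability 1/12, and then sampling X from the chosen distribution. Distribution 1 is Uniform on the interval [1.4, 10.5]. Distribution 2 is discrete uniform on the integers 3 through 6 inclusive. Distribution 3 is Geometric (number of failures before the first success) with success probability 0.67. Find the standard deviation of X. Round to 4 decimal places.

Per component, 1: μ=5.95, E[X²]=42.3033; 2: μ=4.5, E[X²]=21.5; 3: μ=0.492537, E[X²]=0.977723.
E[X] = 0.666667·5.95 + 0.25·4.5 + 0.0833333·0.492537 = 5.13271.
E[X²] = 0.666667·42.3033 + 0.25·21.5 + 0.0833333·0.977723 = 33.6587.
Var(X) = E[X²] − (E[X])² = 33.6587 − 26.3447 = 7.31397.
SD(X) = √7.31397 = 2.70444.

2.7044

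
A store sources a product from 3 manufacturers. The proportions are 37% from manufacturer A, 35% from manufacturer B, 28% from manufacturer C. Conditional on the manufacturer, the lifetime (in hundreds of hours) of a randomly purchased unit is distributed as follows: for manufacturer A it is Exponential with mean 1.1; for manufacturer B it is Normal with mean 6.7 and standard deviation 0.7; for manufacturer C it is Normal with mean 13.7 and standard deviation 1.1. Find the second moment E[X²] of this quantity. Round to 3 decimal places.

69.670

For each component E[X²] = Var + (mean)², giving A: 2.42; B: 45.38; C: 188.9.
Overall E[X²] = 0.37·2.42 + 0.35·45.38 + 0.28·188.9 = 69.6704.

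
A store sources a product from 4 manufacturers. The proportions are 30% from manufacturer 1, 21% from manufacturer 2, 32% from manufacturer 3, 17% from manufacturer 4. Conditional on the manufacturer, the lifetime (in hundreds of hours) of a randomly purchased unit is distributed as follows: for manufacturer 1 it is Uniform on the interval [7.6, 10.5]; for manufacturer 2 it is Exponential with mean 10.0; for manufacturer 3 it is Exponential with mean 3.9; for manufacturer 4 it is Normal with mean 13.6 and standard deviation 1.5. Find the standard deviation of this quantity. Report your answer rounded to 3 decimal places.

Per component, 1: μ=9.05, E[X²]=82.6033; 2: μ=10, E[X²]=200; 3: μ=3.9, E[X²]=30.42; 4: μ=13.6, E[X²]=187.21.
E[X] = 0.3·9.05 + 0.21·10 + 0.32·3.9 + 0.17·13.6 = 8.375.
E[X²] = 0.3·82.6033 + 0.21·200 + 0.32·30.42 + 0.17·187.21 = 108.341.
Var(X) = E[X²] − (E[X])² = 108.341 − 70.1406 = 38.2005.
SD(X) = √38.2005 = 6.18065.

6.181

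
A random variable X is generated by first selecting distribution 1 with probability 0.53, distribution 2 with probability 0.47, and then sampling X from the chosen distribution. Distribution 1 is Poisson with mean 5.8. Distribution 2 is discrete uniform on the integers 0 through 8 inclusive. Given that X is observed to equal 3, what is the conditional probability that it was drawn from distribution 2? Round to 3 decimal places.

0.500

Likelihoods P(X=3 | ·): 1: 0.098452; 2: 0.111111.
Posterior ∝ prior × likelihood. Numerator for 2: 0.47·0.111111 = 0.0522222.
Normalizing constant: 0.53·0.098452 + 0.47·0.111111 = 0.104402.
P(2 | observation) = 0.0522222 / 0.104402 = 0.500204.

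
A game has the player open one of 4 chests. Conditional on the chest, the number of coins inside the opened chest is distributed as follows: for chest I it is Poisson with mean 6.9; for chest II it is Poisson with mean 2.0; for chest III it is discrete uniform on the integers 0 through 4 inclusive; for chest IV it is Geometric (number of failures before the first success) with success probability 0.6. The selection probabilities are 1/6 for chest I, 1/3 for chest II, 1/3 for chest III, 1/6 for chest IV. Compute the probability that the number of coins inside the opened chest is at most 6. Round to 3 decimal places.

Conditional on each chest, P(X ≤ 6): I: 0.464715; II: 0.995466; III: 1; IV: 0.998362.
By total probability, P(X ≤ 6) = 0.166667·0.464715 + 0.333333·0.995466 + 0.333333·1 + 0.166667·0.998362 = 0.909002.

0.909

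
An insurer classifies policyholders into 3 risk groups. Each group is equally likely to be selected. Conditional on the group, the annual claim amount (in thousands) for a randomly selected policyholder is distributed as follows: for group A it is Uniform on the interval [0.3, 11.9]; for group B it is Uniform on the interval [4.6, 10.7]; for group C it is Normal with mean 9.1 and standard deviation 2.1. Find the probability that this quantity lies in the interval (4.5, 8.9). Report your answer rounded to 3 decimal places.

Conditional on each group, P(4.5 < X < 8.9): A: 0.37931; B: 0.704918; C: 0.447818.
By total probability, P(4.5 < X < 8.9) = 0.333333·0.37931 + 0.333333·0.704918 + 0.333333·0.447818 = 0.510682.

0.511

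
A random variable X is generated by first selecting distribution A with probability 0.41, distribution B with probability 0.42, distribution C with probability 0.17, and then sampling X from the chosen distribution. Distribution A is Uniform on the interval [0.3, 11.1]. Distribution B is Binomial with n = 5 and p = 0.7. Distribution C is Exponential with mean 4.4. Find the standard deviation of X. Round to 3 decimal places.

2.954

Per component, A: μ=5.7, E[X²]=42.21; B: μ=3.5, E[X²]=13.3; C: μ=4.4, E[X²]=38.72.
E[X] = 0.41·5.7 + 0.42·3.5 + 0.17·4.4 = 4.555.
E[X²] = 0.41·42.21 + 0.42·13.3 + 0.17·38.72 = 29.4745.
Var(X) = E[X²] − (E[X])² = 29.4745 − 20.748 = 8.72648.
SD(X) = √8.72648 = 2.95406.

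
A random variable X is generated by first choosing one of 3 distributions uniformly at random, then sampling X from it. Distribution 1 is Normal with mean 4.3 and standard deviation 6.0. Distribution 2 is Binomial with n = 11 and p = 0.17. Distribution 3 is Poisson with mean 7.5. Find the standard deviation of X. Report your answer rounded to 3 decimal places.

Per component, 1: μ=4.3, E[X²]=54.49; 2: μ=1.87, E[X²]=5.049; 3: μ=7.5, E[X²]=63.75.
E[X] = 0.333333·4.3 + 0.333333·1.87 + 0.333333·7.5 = 4.55667.
E[X²] = 0.333333·54.49 + 0.333333·5.049 + 0.333333·63.75 = 41.0963.
Var(X) = E[X²] − (E[X])² = 41.0963 − 20.7632 = 20.3331.
SD(X) = √20.3331 = 4.50923.

4.509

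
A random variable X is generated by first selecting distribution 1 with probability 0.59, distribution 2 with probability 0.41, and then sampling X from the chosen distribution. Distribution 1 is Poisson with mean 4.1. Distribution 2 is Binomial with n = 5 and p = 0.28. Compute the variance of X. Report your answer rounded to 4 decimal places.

4.5957

Per component, 1: μ=4.1, E[X²]=20.91; 2: μ=1.4, E[X²]=2.968.
E[X] = 0.59·4.1 + 0.41·1.4 = 2.993.
E[X²] = 0.59·20.91 + 0.41·2.968 = 13.5538.
Var(X) = E[X²] − (E[X])² = 13.5538 − 8.95805 = 4.59573.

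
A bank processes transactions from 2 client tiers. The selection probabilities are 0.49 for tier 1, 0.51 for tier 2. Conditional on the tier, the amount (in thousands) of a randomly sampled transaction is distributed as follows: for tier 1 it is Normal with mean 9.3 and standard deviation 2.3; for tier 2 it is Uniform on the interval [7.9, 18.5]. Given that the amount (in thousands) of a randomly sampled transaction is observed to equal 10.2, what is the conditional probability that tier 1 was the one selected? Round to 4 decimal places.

Likelihoods f(10.2 | ·): 1: 0.160669; 2: 0.0943396.
Posterior ∝ prior × likelihood. Numerator for 1: 0.49·0.160669 = 0.0787279.
Normalizing constant: 0.49·0.160669 + 0.51·0.0943396 = 0.126841.
P(1 | observation) = 0.0787279 / 0.126841 = 0.620681.

0.6207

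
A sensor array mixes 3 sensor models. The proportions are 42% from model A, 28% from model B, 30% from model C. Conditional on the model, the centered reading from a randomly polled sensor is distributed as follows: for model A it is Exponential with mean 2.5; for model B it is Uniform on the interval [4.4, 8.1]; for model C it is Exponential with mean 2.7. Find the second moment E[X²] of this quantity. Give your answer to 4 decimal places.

For each component E[X²] = Var + (mean)², giving A: 12.5; B: 40.2033; C: 14.58.
Overall E[X²] = 0.42·12.5 + 0.28·40.2033 + 0.3·14.58 = 20.8809.

20.8809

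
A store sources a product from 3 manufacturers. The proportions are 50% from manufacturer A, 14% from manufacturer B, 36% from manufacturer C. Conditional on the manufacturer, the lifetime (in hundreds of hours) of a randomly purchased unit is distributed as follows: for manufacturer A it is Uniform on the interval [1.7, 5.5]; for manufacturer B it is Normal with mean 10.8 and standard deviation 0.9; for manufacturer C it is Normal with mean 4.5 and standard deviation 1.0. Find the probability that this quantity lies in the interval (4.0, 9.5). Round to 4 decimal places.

Conditional on each manufacturer, P(4.0 < X < 9.5): A: 0.394737; B: 0.074307; C: 0.691462.
By total probability, P(4.0 < X < 9.5) = 0.5·0.394737 + 0.14·0.074307 + 0.36·0.691462 = 0.456698.

0.4567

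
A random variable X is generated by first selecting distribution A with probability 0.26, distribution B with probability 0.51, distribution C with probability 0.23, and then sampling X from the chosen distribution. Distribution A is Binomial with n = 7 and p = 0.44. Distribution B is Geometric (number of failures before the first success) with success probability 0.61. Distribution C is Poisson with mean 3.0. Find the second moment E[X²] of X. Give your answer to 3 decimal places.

For each component E[X²] = Var + (mean)², giving A: 11.2112; B: 1.45687; C: 12.
Overall E[X²] = 0.26·11.2112 + 0.51·1.45687 + 0.23·12 = 6.41791.

6.418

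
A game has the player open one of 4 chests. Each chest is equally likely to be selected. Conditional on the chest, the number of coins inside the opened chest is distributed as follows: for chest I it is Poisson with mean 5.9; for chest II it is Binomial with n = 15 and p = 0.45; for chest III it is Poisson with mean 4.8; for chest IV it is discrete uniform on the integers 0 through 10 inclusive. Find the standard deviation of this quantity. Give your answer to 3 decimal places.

Per component, I: μ=5.9, E[X²]=40.71; II: μ=6.75, E[X²]=49.275; III: μ=4.8, E[X²]=27.84; IV: μ=5, E[X²]=35.
E[X] = 0.25·5.9 + 0.25·6.75 + 0.25·4.8 + 0.25·5 = 5.6125.
E[X²] = 0.25·40.71 + 0.25·49.275 + 0.25·27.84 + 0.25·35 = 38.2062.
Var(X) = E[X²] − (E[X])² = 38.2062 − 31.5002 = 6.70609.
SD(X) = √6.70609 = 2.58961.

2.590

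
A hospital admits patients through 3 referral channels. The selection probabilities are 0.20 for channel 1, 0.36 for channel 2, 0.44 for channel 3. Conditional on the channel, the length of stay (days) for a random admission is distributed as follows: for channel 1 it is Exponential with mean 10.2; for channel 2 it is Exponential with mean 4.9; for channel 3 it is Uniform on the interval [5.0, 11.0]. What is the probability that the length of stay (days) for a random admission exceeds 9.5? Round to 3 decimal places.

Conditional on each channel, P(X > 9.5): 1: 0.394013; 2: 0.14388; 3: 0.25.
By total probability, P(X > 9.5) = 0.2·0.394013 + 0.36·0.14388 + 0.44·0.25 = 0.240599.

0.241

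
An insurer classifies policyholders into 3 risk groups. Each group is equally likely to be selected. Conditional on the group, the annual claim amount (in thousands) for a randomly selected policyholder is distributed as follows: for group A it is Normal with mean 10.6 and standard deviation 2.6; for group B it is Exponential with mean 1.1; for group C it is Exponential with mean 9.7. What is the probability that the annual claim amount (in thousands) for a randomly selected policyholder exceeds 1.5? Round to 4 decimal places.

0.7041

Conditional on each group, P(X > 1.5): A: 0.999767; B: 0.255729; C: 0.856724.
By total probability, P(X > 1.5) = 0.333333·0.999767 + 0.333333·0.255729 + 0.333333·0.856724 = 0.704074.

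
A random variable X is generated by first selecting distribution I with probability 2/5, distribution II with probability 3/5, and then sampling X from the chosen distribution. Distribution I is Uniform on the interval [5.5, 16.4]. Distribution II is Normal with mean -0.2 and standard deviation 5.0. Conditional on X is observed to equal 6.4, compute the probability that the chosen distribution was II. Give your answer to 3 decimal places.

0.353

Likelihoods f(6.4 | ·): I: 0.0917431; II: 0.0333874.
Posterior ∝ prior × likelihood. Numerator for II: 0.6·0.0333874 = 0.0200324.
Normalizing constant: 0.4·0.0917431 + 0.6·0.0333874 = 0.0567297.
P(II | observation) = 0.0200324 / 0.0567297 = 0.353121.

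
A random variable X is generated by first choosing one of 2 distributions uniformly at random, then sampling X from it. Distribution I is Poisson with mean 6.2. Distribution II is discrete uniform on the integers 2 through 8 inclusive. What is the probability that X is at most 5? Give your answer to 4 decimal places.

Conditional on each component, P(X ≤ 5): I: 0.414113; II: 0.571429.
By total probability, P(X ≤ 5) = 0.5·0.414113 + 0.5·0.571429 = 0.492771.

0.4928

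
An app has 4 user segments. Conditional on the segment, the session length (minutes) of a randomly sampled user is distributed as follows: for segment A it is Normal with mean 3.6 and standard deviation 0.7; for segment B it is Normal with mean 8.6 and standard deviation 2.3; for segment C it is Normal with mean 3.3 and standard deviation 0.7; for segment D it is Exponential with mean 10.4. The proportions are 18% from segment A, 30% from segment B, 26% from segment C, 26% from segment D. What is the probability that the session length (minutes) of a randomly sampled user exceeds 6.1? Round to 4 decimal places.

0.4031

Conditional on each segment, P(X > 6.1): A: 0.00017752; B: 0.861472; C: 3.16712e-05; D: 0.556249.
By total probability, P(X > 6.1) = 0.18·0.00017752 + 0.3·0.861472 + 0.26·3.16712e-05 + 0.26·0.556249 = 0.403107.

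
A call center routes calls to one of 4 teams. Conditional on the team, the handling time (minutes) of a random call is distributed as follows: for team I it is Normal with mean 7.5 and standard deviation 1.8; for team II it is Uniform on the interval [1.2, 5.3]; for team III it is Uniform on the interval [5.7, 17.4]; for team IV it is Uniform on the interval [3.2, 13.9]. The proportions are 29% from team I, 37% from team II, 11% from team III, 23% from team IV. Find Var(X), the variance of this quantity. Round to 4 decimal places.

12.8640

Per component, I: μ=7.5, E[X²]=59.49; II: μ=3.25, E[X²]=11.9633; III: μ=11.55, E[X²]=144.81; IV: μ=8.55, E[X²]=82.6433.
E[X] = 0.29·7.5 + 0.37·3.25 + 0.11·11.55 + 0.23·8.55 = 6.6145.
E[X²] = 0.29·59.49 + 0.37·11.9633 + 0.11·144.81 + 0.23·82.6433 = 56.6156.
Var(X) = E[X²] − (E[X])² = 56.6156 − 43.7516 = 12.864.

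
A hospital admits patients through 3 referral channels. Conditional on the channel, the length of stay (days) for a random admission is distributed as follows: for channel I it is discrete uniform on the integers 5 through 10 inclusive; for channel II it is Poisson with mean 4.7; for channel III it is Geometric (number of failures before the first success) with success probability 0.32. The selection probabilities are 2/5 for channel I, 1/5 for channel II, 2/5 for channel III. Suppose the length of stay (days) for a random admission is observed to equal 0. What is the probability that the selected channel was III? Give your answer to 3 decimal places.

0.986

Likelihoods P(X=0 | ·): I: 0; II: 0.00909528; III: 0.32.
Posterior ∝ prior × likelihood. Numerator for III: 0.4·0.32 = 0.128.
Normalizing constant: 0.4·0 + 0.2·0.00909528 + 0.4·0.32 = 0.129819.
P(III | observation) = 0.128 / 0.129819 = 0.985988.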